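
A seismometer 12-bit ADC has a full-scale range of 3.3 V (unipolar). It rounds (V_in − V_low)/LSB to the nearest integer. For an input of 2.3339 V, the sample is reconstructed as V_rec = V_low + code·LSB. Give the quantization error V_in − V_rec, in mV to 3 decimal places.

LSB = 3.3/2^12 = 0.806 mV.
(2.3339 − 0)/0.000805664 = 2896.8650; round gives code 2897.
Reconstructed: 2.3340088 V.
Difference: -0.000108789 V → -0.109 mV.

-0.109 mV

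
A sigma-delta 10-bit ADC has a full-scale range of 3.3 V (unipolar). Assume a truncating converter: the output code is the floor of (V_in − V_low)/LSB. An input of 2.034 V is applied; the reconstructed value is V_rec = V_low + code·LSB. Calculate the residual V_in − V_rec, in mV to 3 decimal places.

0.504 mV

LSB = 3.3/2^10 = 3.223 mV.
(2.034 − 0)/0.00322266 = 631.1564; ⌊·⌋ gives code 631.
Code 631 maps back to 0 + 631×0.00322266 V = 2.0334961 V.
Error = 2.034 − 2.0334961 = 0.000503906 V = 0.504 mV.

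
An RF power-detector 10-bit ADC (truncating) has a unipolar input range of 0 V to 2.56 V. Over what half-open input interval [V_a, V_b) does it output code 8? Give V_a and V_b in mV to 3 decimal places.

[20.000 mV, 22.500 mV)

LSB = 2.56/2^10 = 2.500 mV.
V_a = V_low + 8·LSB = 0.02 V; V_b = V_low + 9·LSB = 0.0225 V.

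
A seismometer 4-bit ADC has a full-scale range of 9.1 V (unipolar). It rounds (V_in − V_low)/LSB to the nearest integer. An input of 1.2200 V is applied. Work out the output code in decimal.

With 16 levels over 9.1 V, one step is 0.5687 V.
(V_in − V_low)/LSB = (1.2200 − 0) / 0.56875 = 2.145.
round(2.145) = 2.

code 2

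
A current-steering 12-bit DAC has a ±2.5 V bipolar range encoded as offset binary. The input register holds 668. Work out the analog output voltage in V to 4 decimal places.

LSB = 5 V / 2^12 = 1.221 mV.
V_out = (−2.5) + 668 × 0.0012207 V = -1.68457 V.

-1.6846 V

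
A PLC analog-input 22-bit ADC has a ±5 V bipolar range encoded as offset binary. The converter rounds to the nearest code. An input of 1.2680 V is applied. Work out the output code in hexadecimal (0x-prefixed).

LSB = 10 V / 4194304 = 2.38 µV.
(V_in − V_low)/LSB = (1.2680 − (−5)) / 2.38419e-06 = 2628989.747.
So the output code is 2628990.
In hexadecimal (0x-prefixed): 0x281D7E.

code 0x281D7E (decimal 2628990)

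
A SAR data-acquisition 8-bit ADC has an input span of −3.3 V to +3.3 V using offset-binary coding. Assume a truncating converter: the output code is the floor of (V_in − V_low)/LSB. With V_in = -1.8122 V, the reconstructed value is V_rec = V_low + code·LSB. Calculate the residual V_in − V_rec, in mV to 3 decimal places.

18.269 mV

Step size: 6.6 V ÷ 2^8 = 25.781 mV.
(V_in − V_low)/LSB = (-1.8122 − (−3.3))/0.0257812 = 57.7086 → code 57 (floor).
V_rec = (−3.3) + 57·0.0257812 = -1.8304688 V.
Error = -1.8122 − (−1.8304688) = 0.0182688 V = 18.269 mV.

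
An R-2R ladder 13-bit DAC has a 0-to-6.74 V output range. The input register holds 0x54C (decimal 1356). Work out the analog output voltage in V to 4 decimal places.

1.1157 V

LSB = 6.74 V / 2^13 = 0.823 mV.
Code 0x54C = 1356 decimal.
V_out = 0 + 1356 × 0.000822754 V = 1.11565 V.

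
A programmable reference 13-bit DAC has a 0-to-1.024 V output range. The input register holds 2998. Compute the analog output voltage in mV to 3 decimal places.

LSB = 1.024 V / 2^13 = 125.00 µV.
V_out = 0 + 2998 × 0.000125 V = 0.37475 V.
= 374.750 mV.

374.750 mV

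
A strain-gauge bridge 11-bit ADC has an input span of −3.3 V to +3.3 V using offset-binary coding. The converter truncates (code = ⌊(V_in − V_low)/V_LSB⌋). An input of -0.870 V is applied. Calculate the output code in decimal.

code 754

Full-scale span = 6.6 V; LSB = 6.6/2^11 = 3.223 mV.
Input sits at 754.036 steps above V_low.
⌊·⌋(754.036) = 754.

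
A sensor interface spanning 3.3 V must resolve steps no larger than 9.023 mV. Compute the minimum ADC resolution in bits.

Number of steps required ≥ 3.3 V / 9.023 mV = 365.73.
Need 2^N ≥ 365.73; 2^8 = 256, 2^9 = 512.
Minimum N = 9.

9 bits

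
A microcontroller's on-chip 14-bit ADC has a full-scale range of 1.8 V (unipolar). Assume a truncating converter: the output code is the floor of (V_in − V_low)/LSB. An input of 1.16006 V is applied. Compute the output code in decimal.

Full-scale span = 1.8 V; LSB = 1.8/2^14 = 109.86 µV.
(V_in − V_low)/LSB = (1.16006 − 0) / 0.000109863 = 10559.124.
⌊·⌋(10559.124) = 10559.

code 10559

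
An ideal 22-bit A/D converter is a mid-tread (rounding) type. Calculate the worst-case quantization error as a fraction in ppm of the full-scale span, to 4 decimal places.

Rounding → worst-case error = ½ LSB = V_FS/2^23, so 1e+06/8388608 = 0.119209 ppm of full scale.

0.1192 ppm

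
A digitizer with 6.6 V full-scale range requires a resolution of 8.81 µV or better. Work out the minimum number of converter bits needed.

20 bits

Number of steps required ≥ 6.6 V / 8.81 µV = 749148.69.
Need 2^N ≥ 749148.69; 2^19 = 524288, 2^20 = 1048576.
Minimum N = 20.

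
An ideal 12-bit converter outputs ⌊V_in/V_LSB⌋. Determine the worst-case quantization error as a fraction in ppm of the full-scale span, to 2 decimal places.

Truncating → worst-case error = 1 LSB = V_FS/2^12, so 1e+06/4096 = 244.141 ppm of full scale.

244.14 ppm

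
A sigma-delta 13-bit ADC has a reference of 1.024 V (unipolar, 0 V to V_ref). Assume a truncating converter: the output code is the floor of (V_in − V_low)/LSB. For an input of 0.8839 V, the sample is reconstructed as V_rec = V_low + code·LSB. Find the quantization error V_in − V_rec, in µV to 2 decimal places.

25.00 µV

LSB = 1.024/2^13 = 125.00 µV.
(V_in − V_low)/LSB = (0.8839 − 0)/0.000125 = 7071.2000 → code 7071 (floor).
Code 7071 maps back to 0 + 7071×0.000125 V = 0.883875 V.
Difference: 2.5e-05 V → 25.00 µV.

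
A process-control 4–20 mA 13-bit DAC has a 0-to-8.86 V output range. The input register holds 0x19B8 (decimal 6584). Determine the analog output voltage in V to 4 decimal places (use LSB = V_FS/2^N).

7.1209 V

LSB = 8.86 V / 2^13 = 1.082 mV.
Code 0x19B8 = 6584 decimal.
V_out = 0 + 6584 × 0.00108154 V = 7.12088 V.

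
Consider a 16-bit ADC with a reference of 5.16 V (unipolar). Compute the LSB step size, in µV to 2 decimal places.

78.74 µV

Full-scale span = 5.16 V.
LSB = 5.16 / 2^16 = 5.16 / 65536 = 7.87354e-05 V = 78.74 µV.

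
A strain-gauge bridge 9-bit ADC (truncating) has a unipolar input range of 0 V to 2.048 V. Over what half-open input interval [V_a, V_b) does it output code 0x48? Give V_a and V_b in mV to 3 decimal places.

LSB = 2.048/2^9 = 4.000 mV.
Code 0x48 = 72 decimal.
V_a = V_low + 72·LSB = 0.288 V; V_b = V_low + 73·LSB = 0.292 V.

[288.000 mV, 292.000 mV)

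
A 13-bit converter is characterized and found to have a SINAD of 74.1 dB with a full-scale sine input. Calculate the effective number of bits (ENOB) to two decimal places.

12.02 bits

ENOB = (SINAD − 1.76) / 6.02 = (74.1 − 1.76)/6.02 = 12.017.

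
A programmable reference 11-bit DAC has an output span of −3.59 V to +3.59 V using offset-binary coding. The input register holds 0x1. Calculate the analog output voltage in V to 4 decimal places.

LSB = 7.18 V / 2^11 = 3.506 mV.
Code 0x1 = 1 decimal.
V_out = (−3.59) + 1 × 0.00350586 V = -3.58649 V.

-3.5865 V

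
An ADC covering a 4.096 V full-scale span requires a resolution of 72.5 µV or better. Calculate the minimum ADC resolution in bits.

16 bits

Number of steps required ≥ 4.096 V / 72.5 µV = 56496.55.
Need 2^N ≥ 56496.55; 2^15 = 32768, 2^16 = 65536.
Minimum N = 16.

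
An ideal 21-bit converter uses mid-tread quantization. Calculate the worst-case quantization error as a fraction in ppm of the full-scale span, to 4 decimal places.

Rounding → worst-case error = ½ LSB = V_FS/2^22, so 1e+06/4194304 = 0.238419 ppm of full scale.

0.2384 ppm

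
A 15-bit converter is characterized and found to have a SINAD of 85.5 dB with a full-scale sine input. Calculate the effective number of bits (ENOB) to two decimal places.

ENOB = (SINAD − 1.76) / 6.02 = (85.5 − 1.76)/6.02 = 13.910.

13.91 bits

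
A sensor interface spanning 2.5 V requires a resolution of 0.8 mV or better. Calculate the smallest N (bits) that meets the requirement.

12 bits

Number of steps required ≥ 2.5 V / 0.8 mV = 3125.00.
Need 2^N ≥ 3125.00; 2^11 = 2048, 2^12 = 4096.
Minimum N = 12.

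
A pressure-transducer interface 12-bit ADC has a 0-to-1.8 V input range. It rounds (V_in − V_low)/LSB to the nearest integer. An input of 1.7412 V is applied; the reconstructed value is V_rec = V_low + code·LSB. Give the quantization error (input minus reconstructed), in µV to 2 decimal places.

86.72 µV

Step size: 1.8 V ÷ 2^12 = 439.45 µV.
(V_in − V_low)/LSB = (1.7412 − 0)/0.000439453 = 3962.1973 → code 3962 (round).
Code 3962 maps back to 0 + 3962×0.000439453 V = 1.7411133 V.
Error = 1.7412 − 1.7411133 = 8.67188e-05 V = 86.72 µV.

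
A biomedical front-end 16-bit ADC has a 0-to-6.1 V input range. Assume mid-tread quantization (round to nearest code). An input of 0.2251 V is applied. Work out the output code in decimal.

code 2418

LSB = 6.1 V / 65536 = 93.08 µV.
(V_in − V_low)/LSB = (0.2251 − 0) / 9.30786e-05 = 2418.386.
round(2418.386) = 2418.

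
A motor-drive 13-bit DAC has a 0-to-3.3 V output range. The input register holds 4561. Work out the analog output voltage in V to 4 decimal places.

1.8373 V

LSB = 3.3 V / 2^13 = 402.83 µV.
V_out = 0 + 4561 × 0.000402832 V = 1.83732 V.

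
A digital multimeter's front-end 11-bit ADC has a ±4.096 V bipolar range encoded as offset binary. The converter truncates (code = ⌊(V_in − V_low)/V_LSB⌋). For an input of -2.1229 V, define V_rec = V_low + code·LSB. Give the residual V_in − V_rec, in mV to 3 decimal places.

1.100 mV

One LSB is 8.192 V / 2048 = 4.000 mV.
(-2.1229 − (−4.096))/0.004 = 493.2750; ⌊·⌋ gives code 493.
Code 493 maps back to (−4.096) + 493×0.004 V = -2.124 V.
V_in − V_rec = 0.0011 V = 1.100 mV.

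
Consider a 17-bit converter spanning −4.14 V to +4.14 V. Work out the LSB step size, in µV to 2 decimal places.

Full-scale span = 8.28 V.
LSB = 8.28 / 2^17 = 8.28 / 131072 = 6.31714e-05 V = 63.17 µV.

63.17 µV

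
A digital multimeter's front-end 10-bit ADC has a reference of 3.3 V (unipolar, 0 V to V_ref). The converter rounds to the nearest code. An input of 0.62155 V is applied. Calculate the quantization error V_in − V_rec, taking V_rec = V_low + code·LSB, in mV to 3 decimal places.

-0.423 mV

Step size: 3.3 V ÷ 2^10 = 3.223 mV.
(0.62155 − 0)/0.00322266 = 192.8688; round gives code 193.
V_rec = 0 + 193·0.00322266 = 0.62197266 V.
Error = 0.62155 − 0.62197266 = -0.000422656 V = -0.423 mV.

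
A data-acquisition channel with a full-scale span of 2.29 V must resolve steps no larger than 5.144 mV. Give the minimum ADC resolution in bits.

9 bits

Number of steps required ≥ 2.29 V / 5.144 mV = 445.18.
Need 2^N ≥ 445.18; 2^8 = 256, 2^9 = 512.
Minimum N = 9.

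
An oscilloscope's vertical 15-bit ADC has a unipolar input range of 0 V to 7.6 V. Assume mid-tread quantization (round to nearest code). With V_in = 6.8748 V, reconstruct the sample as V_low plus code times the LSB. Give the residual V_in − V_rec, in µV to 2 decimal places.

Step size: 7.6 V ÷ 2^15 = 231.93 µV.
Scaled input = 29641.2429 LSBs, so code = 29641.
V_rec = 0 + 29641·0.000231934 = 6.8747437 V.
Difference: 5.63477e-05 V → 56.35 µV.

56.35 µV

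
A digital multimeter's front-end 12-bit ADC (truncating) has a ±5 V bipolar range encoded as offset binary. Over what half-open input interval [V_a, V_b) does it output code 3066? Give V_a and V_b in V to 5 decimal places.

LSB = 10/2^12 = 2.441 mV.
V_a = V_low + 3066·LSB = 2.48535 V; V_b = V_low + 3067·LSB = 2.48779 V.

[2.48535 V, 2.48779 V)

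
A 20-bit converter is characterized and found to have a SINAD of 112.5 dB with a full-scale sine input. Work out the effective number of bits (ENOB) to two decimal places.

18.40 bits

ENOB = (SINAD − 1.76) / 6.02 = (112.5 − 1.76)/6.02 = 18.395.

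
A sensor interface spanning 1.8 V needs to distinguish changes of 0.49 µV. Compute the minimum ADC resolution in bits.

22 bits

Number of steps required ≥ 1.8 V / 0.49 µV = 3673469.39.
Need 2^N ≥ 3673469.39; 2^21 = 2097152, 2^22 = 4194304.
Minimum N = 22.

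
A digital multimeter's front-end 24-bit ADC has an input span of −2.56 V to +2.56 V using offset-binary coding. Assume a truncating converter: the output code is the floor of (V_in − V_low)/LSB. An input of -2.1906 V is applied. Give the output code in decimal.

code 1210449

With 16777216 levels over 5.12 V, one step is 0.31 µV.
(-2.1906 − (−2.56)) / 3.05176e-07 = 1210449.920 LSBs.
⌊·⌋(1210449.920) = 1210449.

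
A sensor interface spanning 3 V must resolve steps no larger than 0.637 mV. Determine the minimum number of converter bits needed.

13 bits

Number of steps required ≥ 3 V / 0.637 mV = 4709.58.
Need 2^N ≥ 4709.58; 2^12 = 4096, 2^13 = 8192.
Minimum N = 13.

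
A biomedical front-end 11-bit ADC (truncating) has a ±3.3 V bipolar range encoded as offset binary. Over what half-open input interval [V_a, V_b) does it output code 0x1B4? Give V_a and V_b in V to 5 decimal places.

[-1.89492 V, -1.89170 V)

LSB = 6.6/2^11 = 3.223 mV.
Code 0x1B4 = 436 decimal.
V_a = V_low + 436·LSB = -1.89492 V; V_b = V_low + 437·LSB = -1.8917 V.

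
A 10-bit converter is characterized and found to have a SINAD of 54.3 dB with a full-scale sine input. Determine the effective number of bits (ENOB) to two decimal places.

ENOB = (SINAD − 1.76) / 6.02 = (54.3 − 1.76)/6.02 = 8.728.

8.73 bits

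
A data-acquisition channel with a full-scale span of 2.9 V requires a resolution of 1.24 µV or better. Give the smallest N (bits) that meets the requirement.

Number of steps required ≥ 2.9 V / 1.24 µV = 2338709.68.
Need 2^N ≥ 2338709.68; 2^21 = 2097152, 2^22 = 4194304.
Minimum N = 22.

22 bits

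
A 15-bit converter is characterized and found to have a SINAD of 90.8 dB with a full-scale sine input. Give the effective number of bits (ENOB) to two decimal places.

ENOB = (SINAD − 1.76) / 6.02 = (90.8 − 1.76)/6.02 = 14.791.

14.79 bits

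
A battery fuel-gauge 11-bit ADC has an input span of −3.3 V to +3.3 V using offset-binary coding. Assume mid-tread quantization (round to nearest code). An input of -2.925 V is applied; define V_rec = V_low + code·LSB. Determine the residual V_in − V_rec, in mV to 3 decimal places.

1.172 mV

One LSB is 6.6 V / 2048 = 3.223 mV.
(-2.925 − (−3.3))/0.00322266 = 116.3636; round gives code 116.
Code 116 maps back to (−3.3) + 116×0.00322266 V = -2.9261719 V.
Difference: 0.00117187 V → 1.172 mV.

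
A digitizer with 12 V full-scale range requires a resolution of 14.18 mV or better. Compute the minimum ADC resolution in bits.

Number of steps required ≥ 12 V / 14.18 mV = 846.26.
Need 2^N ≥ 846.26; 2^9 = 512, 2^10 = 1024.
Minimum N = 10.

10 bits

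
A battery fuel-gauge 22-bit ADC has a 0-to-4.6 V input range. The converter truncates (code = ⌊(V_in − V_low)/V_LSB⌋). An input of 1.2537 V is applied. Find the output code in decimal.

code 1143130

LSB = 4.6 V / 4194304 = 1.10 µV.
(V_in − V_low)/LSB = (1.2537 − 0) / 1.09673e-06 = 1143130.201.
Floor → code 1143130.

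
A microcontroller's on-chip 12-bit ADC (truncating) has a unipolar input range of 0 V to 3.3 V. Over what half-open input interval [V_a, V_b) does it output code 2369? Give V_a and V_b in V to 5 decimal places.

LSB = 3.3/2^12 = 0.806 mV.
V_a = V_low + 2369·LSB = 1.90862 V; V_b = V_low + 2370·LSB = 1.90942 V.

[1.90862 V, 1.90942 V)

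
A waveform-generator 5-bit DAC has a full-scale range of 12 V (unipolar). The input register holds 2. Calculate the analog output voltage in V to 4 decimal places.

0.7500 V

LSB = 12 V / 2^5 = 375.000 mV.
V_out = 0 + 2 × 0.375 V = 0.75 V.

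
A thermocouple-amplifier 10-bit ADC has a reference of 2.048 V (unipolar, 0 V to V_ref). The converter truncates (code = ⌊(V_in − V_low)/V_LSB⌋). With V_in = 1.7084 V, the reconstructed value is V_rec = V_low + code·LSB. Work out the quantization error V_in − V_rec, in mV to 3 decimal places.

0.400 mV

Step size: 2.048 V ÷ 2^10 = 2.000 mV.
Scaled input = 854.2000 LSBs, so code = 854.
V_rec = 0 + 854·0.002 = 1.708 V.
Difference: 0.0004 V → 0.400 mV.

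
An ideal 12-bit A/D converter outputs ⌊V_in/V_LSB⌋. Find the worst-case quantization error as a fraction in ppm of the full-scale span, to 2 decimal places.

Truncating → worst-case error = 1 LSB = V_FS/2^12, so 1e+06/4096 = 244.141 ppm of full scale.

244.14 ppm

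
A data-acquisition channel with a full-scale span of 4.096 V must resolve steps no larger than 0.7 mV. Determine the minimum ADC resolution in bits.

Number of steps required ≥ 4.096 V / 0.7 mV = 5851.43.
Need 2^N ≥ 5851.43; 2^12 = 4096, 2^13 = 8192.
Minimum N = 13.

13 bits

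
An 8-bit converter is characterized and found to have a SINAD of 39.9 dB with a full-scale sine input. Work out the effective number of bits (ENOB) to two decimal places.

ENOB = (SINAD − 1.76) / 6.02 = (39.9 − 1.76)/6.02 = 6.336.

6.34 bits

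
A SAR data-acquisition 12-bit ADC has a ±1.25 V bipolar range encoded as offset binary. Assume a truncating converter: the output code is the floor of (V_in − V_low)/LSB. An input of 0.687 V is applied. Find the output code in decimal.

code 3173

With 4096 levels over 2.5 V, one step is 0.610 mV.
Input sits at 3173.581 steps above V_low.
Floor → code 3173.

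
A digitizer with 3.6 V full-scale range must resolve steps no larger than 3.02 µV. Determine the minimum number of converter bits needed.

21 bits

Number of steps required ≥ 3.6 V / 3.02 µV = 1192052.98.
Need 2^N ≥ 1192052.98; 2^20 = 1048576, 2^21 = 2097152.
Minimum N = 21.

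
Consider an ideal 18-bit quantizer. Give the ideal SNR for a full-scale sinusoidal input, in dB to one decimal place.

110.1 dB

SNR ≈ 6.02·N + 1.76 dB = 6.02·18 + 1.76 = 110.12 dB.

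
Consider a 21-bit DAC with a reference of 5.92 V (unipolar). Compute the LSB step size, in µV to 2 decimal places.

2.82 µV

Full-scale span = 5.92 V.
LSB = 5.92 / 2^21 = 5.92 / 2097152 = 2.82288e-06 V = 2.82 µV.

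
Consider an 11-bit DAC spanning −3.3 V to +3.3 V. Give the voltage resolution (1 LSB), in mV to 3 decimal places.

3.223 mV

Full-scale span = 6.6 V.
LSB = 6.6 / 2^11 = 6.6 / 2048 = 0.00322266 V = 3.223 mV.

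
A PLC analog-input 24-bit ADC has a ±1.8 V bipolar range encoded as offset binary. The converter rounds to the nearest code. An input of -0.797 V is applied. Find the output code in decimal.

code 4674319

With 16777216 levels over 3.6 V, one step is 0.21 µV.
(-0.797 − (−1.8)) / 2.14577e-07 = 4674318.791 LSBs.
So the output code is 4674319.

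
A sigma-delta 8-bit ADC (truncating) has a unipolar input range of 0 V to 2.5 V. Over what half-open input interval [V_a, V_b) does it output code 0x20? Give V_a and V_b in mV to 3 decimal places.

LSB = 2.5/2^8 = 9.766 mV.
Code 0x20 = 32 decimal.
V_a = V_low + 32·LSB = 0.3125 V; V_b = V_low + 33·LSB = 0.322266 V.

[312.500 mV, 322.266 mV)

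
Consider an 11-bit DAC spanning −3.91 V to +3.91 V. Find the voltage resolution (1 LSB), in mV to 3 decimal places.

3.818 mV

Full-scale span = 7.82 V.
LSB = 7.82 / 2^11 = 7.82 / 2048 = 0.00381836 V = 3.818 mV.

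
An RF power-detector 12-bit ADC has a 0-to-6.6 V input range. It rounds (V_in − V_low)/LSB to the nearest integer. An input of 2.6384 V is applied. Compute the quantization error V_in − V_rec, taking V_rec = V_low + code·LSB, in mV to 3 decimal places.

LSB = 6.6/2^12 = 1.611 mV.
Scaled input = 1637.4070 LSBs, so code = 1637.
V_rec = 0 + 1637·0.00161133 = 2.6377441 V.
Difference: 0.000655859 V → 0.656 mV.

0.656 mV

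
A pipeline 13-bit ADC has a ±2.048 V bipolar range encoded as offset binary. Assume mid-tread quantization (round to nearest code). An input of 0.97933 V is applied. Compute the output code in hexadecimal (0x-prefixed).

LSB = 4.096 V / 8192 = 0.500 mV.
Input sits at 6054.660 steps above V_low.
round(6054.660) = 6055.
In hexadecimal (0x-prefixed): 0x17A7.

code 0x17A7 (decimal 6055)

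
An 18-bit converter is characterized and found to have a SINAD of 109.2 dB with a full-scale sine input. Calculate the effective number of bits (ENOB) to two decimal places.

ENOB = (SINAD − 1.76) / 6.02 = (109.2 − 1.76)/6.02 = 17.847.

17.85 bits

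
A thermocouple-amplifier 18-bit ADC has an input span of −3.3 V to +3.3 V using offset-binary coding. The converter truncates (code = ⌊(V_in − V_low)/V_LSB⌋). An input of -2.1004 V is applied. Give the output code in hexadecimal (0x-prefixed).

LSB = 6.6 V / 262144 = 25.18 µV.
(-2.1004 − (−3.3)) / 2.5177e-05 = 47646.658 LSBs.
Floor → code 47646.
In hexadecimal (0x-prefixed): 0xBA1E.

code 0xBA1E (decimal 47646)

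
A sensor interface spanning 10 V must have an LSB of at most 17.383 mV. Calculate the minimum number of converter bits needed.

10 bits

Number of steps required ≥ 10 V / 17.383 mV = 575.27.
Need 2^N ≥ 575.27; 2^9 = 512, 2^10 = 1024.
Minimum N = 10.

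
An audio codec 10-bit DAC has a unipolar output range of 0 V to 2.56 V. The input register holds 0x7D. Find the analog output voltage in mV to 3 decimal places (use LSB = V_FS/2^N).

LSB = 2.56 V / 2^10 = 2.500 mV.
Code 0x7D = 125 decimal.
V_out = 0 + 125 × 0.0025 V = 0.3125 V.
= 312.500 mV.

312.500 mV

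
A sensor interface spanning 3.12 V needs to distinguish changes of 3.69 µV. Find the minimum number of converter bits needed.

20 bits

Number of steps required ≥ 3.12 V / 3.69 µV = 845528.46.
Need 2^N ≥ 845528.46; 2^19 = 524288, 2^20 = 1048576.
Minimum N = 20.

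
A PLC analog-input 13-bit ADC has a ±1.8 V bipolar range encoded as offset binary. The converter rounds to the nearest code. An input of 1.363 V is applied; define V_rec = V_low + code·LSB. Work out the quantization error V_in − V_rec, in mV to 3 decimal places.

-0.184 mV

Step size: 3.6 V ÷ 2^13 = 439.45 µV.
(1.363 − (−1.8))/0.000439453 = 7197.5822; round gives code 7198.
Reconstructed: 1.3631836 V.
Difference: -0.000183594 V → -0.184 mV.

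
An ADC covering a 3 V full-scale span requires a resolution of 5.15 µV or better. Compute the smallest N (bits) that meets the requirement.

Number of steps required ≥ 3 V / 5.15 µV = 582524.27.
Need 2^N ≥ 582524.27; 2^19 = 524288, 2^20 = 1048576.
Minimum N = 20.

20 bits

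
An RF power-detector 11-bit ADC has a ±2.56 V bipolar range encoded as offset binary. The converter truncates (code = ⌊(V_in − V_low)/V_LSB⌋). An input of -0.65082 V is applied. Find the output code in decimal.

Full-scale span = 5.12 V; LSB = 5.12/2^11 = 2.500 mV.
(V_in − V_low)/LSB = (-0.65082 − (−2.56)) / 0.0025 = 763.672.
Floor → code 763.

code 763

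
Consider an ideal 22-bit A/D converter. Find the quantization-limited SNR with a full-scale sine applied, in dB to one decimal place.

134.2 dB

SNR ≈ 6.02·N + 1.76 dB = 6.02·22 + 1.76 = 134.20 dB.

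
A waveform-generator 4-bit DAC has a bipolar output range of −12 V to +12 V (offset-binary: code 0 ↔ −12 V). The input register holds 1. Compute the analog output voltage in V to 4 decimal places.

-10.5000 V

LSB = 24 V / 2^4 = 1.5000 V.
V_out = (−12) + 1 × 1.5 V = -10.5 V.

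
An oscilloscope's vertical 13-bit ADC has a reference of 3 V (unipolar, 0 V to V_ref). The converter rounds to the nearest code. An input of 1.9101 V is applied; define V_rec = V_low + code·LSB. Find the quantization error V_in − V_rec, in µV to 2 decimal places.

-56.25 µV

Step size: 3 V ÷ 2^13 = 366.21 µV.
(V_in − V_low)/LSB = (1.9101 − 0)/0.000366211 = 5215.8464 → code 5216 (round).
Reconstructed: 1.9101562 V.
Error = 1.9101 − 1.9101562 = -5.625e-05 V = -56.25 µV.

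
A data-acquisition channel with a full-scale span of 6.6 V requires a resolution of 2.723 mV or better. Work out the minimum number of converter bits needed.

Number of steps required ≥ 6.6 V / 2.723 mV = 2423.80.
Need 2^N ≥ 2423.80; 2^11 = 2048, 2^12 = 4096.
Minimum N = 12.

12 bits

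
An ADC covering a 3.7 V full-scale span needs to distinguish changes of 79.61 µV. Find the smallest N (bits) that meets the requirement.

16 bits

Number of steps required ≥ 3.7 V / 79.61 µV = 46476.57.
Need 2^N ≥ 46476.57; 2^15 = 32768, 2^16 = 65536.
Minimum N = 16.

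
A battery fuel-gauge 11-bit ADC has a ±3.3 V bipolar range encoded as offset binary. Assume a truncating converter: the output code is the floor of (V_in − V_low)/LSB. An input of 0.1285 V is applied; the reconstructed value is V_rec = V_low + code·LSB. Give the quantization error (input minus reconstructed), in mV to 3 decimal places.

2.816 mV

LSB = 6.6/2^11 = 3.223 mV.
(V_in − V_low)/LSB = (0.1285 − (−3.3))/0.00322266 = 1063.8739 → code 1063 (floor).
Code 1063 maps back to (−3.3) + 1063×0.00322266 V = 0.12568359 V.
Difference: 0.00281641 V → 2.816 mV.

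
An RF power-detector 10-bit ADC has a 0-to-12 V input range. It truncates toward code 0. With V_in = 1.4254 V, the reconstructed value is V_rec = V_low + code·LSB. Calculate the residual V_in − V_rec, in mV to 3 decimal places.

LSB = 12/2^10 = 11.719 mV.
(V_in − V_low)/LSB = (1.4254 − 0)/0.0117188 = 121.6341 → code 121 (floor).
V_rec = 0 + 121·0.0117188 = 1.4179688 V.
V_in − V_rec = 0.00743125 V = 7.431 mV.

7.431 mV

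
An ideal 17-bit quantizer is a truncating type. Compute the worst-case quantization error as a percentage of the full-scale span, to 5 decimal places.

Truncating → worst-case error = 1 LSB = V_FS/2^17, so 100/131072 = 0.000762939 % of full scale.

0.00076 %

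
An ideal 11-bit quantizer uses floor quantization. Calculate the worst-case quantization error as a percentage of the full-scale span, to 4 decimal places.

Truncating → worst-case error = 1 LSB = V_FS/2^11, so 100/2048 = 0.0488281 % of full scale.

0.0488 %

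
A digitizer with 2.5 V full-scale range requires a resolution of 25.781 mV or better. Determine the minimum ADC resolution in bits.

7 bits

Number of steps required ≥ 2.5 V / 25.781 mV = 96.97.
Need 2^N ≥ 96.97; 2^6 = 64, 2^7 = 128.
Minimum N = 7.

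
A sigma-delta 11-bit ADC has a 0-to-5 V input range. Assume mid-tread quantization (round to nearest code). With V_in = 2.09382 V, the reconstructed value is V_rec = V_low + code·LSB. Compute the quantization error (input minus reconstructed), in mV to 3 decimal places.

One LSB is 5 V / 2048 = 2.441 mV.
Scaled input = 857.6287 LSBs, so code = 858.
V_rec = 0 + 858·0.00244141 = 2.0947266 V.
V_in − V_rec = -0.000906563 V = -0.907 mV.

-0.907 mV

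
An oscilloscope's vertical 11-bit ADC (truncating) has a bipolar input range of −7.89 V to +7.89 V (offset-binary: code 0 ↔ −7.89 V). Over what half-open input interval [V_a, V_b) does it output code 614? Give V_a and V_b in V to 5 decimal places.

LSB = 15.78/2^11 = 7.705 mV.
V_a = V_low + 614·LSB = -3.15908 V; V_b = V_low + 615·LSB = -3.15138 V.

[-3.15908 V, -3.15138 V)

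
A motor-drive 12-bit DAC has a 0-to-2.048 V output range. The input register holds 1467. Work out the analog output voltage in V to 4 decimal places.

0.7335 V

LSB = 2.048 V / 2^12 = 0.500 mV.
V_out = 0 + 1467 × 0.0005 V = 0.7335 V.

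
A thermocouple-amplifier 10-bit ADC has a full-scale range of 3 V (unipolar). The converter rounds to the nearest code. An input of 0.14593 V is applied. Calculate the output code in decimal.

code 50

LSB = 3 V / 1024 = 2.930 mV.
(V_in − V_low)/LSB = (0.14593 − 0) / 0.00292969 = 49.811.
So the output code is 50.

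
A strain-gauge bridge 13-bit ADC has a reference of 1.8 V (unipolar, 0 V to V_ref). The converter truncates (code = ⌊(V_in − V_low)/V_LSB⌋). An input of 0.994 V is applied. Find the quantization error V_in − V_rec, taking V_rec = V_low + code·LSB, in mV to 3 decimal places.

0.177 mV

One LSB is 1.8 V / 8192 = 219.73 µV.
(V_in − V_low)/LSB = (0.994 − 0)/0.000219727 = 4523.8044 → code 4523 (floor).
Code 4523 maps back to 0 + 4523×0.000219727 V = 0.99382324 V.
V_in − V_rec = 0.000176758 V = 0.177 mV.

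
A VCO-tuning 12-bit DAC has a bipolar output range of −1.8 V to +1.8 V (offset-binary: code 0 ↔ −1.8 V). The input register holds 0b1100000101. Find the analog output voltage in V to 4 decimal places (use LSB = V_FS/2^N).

-1.1206 V

LSB = 3.6 V / 2^12 = 0.879 mV.
Code 0b1100000101 = 773 decimal.
V_out = (−1.8) + 773 × 0.000878906 V = -1.12061 V.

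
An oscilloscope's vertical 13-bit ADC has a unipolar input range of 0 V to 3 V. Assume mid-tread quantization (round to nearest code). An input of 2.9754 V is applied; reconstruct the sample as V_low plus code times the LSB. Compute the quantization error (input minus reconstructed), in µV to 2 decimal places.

One LSB is 3 V / 8192 = 366.21 µV.
(V_in − V_low)/LSB = (2.9754 − 0)/0.000366211 = 8124.8256 → code 8125 (round).
Code 8125 maps back to 0 + 8125×0.000366211 V = 2.9754639 V.
Error = 2.9754 − 2.9754639 = -6.38672e-05 V = -63.87 µV.

-63.87 µV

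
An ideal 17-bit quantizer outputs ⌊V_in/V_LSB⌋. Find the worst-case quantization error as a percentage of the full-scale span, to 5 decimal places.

Truncating → worst-case error = 1 LSB = V_FS/2^17, so 100/131072 = 0.000762939 % of full scale.

0.00076 %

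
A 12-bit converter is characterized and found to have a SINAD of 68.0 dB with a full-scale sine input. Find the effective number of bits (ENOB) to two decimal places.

ENOB = (SINAD − 1.76) / 6.02 = (68.0 − 1.76)/6.02 = 11.003.

11.00 bits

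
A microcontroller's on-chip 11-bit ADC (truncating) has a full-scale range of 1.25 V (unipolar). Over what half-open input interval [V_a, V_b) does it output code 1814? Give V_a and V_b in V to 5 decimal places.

LSB = 1.25/2^11 = 0.610 mV.
V_a = V_low + 1814·LSB = 1.10718 V; V_b = V_low + 1815·LSB = 1.10779 V.

[1.10718 V, 1.10779 V)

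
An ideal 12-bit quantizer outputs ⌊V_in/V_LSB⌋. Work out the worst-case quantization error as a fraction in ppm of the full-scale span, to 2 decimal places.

Truncating → worst-case error = 1 LSB = V_FS/2^12, so 1e+06/4096 = 244.141 ppm of full scale.

244.14 ppm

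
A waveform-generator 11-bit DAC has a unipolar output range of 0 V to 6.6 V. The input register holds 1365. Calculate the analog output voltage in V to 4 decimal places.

4.3989 V

LSB = 6.6 V / 2^11 = 3.223 mV.
V_out = 0 + 1365 × 0.00322266 V = 4.39893 V.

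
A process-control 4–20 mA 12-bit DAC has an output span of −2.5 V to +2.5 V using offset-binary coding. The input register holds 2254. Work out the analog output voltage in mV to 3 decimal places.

251.465 mV

LSB = 5 V / 2^12 = 1.221 mV.
V_out = (−2.5) + 2254 × 0.0012207 V = 0.251465 V.
= 251.465 mV.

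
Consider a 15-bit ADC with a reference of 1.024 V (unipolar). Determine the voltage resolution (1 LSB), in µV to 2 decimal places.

Full-scale span = 1.024 V.
LSB = 1.024 / 2^15 = 1.024 / 32768 = 3.125e-05 V = 31.25 µV.

31.25 µV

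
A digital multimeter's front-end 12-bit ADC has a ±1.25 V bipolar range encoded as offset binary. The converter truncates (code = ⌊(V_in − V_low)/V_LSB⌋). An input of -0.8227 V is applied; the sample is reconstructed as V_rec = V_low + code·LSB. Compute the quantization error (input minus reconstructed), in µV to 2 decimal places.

53.91 µV

Step size: 2.5 V ÷ 2^12 = 0.610 mV.
(V_in − V_low)/LSB = (-0.8227 − (−1.25))/0.000610352 = 700.0883 → code 700 (floor).
Code 700 maps back to (−1.25) + 700×0.000610352 V = -0.82275391 V.
Error = -0.8227 − (−0.82275391) = 5.39062e-05 V = 53.91 µV.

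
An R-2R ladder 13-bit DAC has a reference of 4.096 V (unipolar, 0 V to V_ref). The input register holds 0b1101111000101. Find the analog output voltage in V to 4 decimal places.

3.5545 V

LSB = 4.096 V / 2^13 = 0.500 mV.
Code 0b1101111000101 = 7109 decimal.
V_out = 0 + 7109 × 0.0005 V = 3.5545 V.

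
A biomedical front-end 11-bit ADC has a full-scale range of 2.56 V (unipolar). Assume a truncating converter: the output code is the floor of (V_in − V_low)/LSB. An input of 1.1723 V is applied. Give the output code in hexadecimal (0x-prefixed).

code 0x3A9 (decimal 937)

Full-scale span = 2.56 V; LSB = 2.56/2^11 = 1.250 mV.
(1.1723 − 0) / 0.00125 = 937.840 LSBs.
⌊·⌋(937.840) = 937.
In hexadecimal (0x-prefixed): 0x3A9.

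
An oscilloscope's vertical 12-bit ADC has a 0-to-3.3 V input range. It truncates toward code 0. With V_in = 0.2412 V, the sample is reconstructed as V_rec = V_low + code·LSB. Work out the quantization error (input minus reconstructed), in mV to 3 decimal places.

LSB = 3.3/2^12 = 0.806 mV.
(V_in − V_low)/LSB = (0.2412 − 0)/0.000805664 = 299.3804 → code 299 (floor).
Reconstructed: 0.24089355 V.
Difference: 0.000306445 V → 0.306 mV.

0.306 mV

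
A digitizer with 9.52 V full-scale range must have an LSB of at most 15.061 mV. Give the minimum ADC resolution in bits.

10 bits

Number of steps required ≥ 9.52 V / 15.061 mV = 632.10.
Need 2^N ≥ 632.10; 2^9 = 512, 2^10 = 1024.
Minimum N = 10.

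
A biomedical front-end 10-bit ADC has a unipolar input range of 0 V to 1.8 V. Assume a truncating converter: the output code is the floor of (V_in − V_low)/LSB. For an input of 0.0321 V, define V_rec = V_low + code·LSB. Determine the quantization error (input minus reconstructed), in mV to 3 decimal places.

LSB = 1.8/2^10 = 1.758 mV.
Scaled input = 18.2613 LSBs, so code = 18.
V_rec = 0 + 18·0.00175781 = 0.031640625 V.
Difference: 0.000459375 V → 0.459 mV.

0.459 mV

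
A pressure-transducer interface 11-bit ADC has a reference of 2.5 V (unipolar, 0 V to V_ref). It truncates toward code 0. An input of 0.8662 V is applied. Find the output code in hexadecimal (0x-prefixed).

code 0x2C5 (decimal 709)

Full-scale span = 2.5 V; LSB = 2.5/2^11 = 1.221 mV.
Input sits at 709.591 steps above V_low.
So the output code is 709.
In hexadecimal (0x-prefixed): 0x2C5.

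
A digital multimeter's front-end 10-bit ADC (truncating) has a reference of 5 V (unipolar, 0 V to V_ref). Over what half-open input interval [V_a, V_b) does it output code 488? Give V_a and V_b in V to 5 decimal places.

[2.38281 V, 2.38770 V)

LSB = 5/2^10 = 4.883 mV.
V_a = V_low + 488·LSB = 2.38281 V; V_b = V_low + 489·LSB = 2.3877 V.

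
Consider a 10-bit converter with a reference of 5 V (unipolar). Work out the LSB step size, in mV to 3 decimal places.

4.883 mV

Full-scale span = 5 V.
LSB = 5 / 2^10 = 5 / 1024 = 0.00488281 V = 4.883 mV.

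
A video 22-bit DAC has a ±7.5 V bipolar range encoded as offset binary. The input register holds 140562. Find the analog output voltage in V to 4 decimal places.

LSB = 15 V / 2^22 = 3.58 µV.
V_out = (−7.5) + 140562 × 3.57628e-06 V = -6.99731 V.

-6.9973 V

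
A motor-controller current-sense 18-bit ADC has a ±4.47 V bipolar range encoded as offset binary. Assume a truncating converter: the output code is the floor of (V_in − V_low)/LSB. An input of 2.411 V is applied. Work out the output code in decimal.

Full-scale span = 8.94 V; LSB = 8.94/2^18 = 34.10 µV.
(2.411 − (−4.47)) / 3.41034e-05 = 201768.777 LSBs.
⌊·⌋(201768.777) = 201768.

code 201768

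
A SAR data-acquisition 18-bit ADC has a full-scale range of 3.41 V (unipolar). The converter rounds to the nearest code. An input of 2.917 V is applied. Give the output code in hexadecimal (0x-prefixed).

With 262144 levels over 3.41 V, one step is 13.01 µV.
(2.917 − 0) / 1.30081e-05 = 224244.589 LSBs.
So the output code is 224245.
In hexadecimal (0x-prefixed): 0x36BF5.

code 0x36BF5 (decimal 224245)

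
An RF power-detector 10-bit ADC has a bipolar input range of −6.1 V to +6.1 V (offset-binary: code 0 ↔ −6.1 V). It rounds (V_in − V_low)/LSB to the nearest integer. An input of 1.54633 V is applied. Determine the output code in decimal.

LSB = 12.2 V / 1024 = 11.914 mV.
Input sits at 641.790 steps above V_low.
Round → code 642.

code 642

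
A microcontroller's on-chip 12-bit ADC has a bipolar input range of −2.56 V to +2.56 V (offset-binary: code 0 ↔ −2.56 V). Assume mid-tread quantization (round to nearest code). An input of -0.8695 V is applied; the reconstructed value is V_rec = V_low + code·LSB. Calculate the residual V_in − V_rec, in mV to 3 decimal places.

0.500 mV

One LSB is 5.12 V / 4096 = 1.250 mV.
(V_in − V_low)/LSB = (-0.8695 − (−2.56))/0.00125 = 1352.4000 → code 1352 (round).
Code 1352 maps back to (−2.56) + 1352×0.00125 V = -0.87 V.
Difference: 0.0005 V → 0.500 mV.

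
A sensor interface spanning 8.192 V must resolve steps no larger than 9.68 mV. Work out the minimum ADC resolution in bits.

Number of steps required ≥ 8.192 V / 9.68 mV = 846.28.
Need 2^N ≥ 846.28; 2^9 = 512, 2^10 = 1024.
Minimum N = 10.

10 bits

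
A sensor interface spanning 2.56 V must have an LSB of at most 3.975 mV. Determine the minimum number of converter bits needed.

Number of steps required ≥ 2.56 V / 3.975 mV = 644.03.
Need 2^N ≥ 644.03; 2^9 = 512, 2^10 = 1024.
Minimum N = 10.

10 bits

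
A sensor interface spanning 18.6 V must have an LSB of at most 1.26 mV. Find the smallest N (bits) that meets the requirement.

14 bits

Number of steps required ≥ 18.6 V / 1.26 mV = 14761.90.
Need 2^N ≥ 14761.90; 2^13 = 8192, 2^14 = 16384.
Minimum N = 14.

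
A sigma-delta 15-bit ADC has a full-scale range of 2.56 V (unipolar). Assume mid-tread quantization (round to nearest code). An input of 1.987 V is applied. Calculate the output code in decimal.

LSB = 2.56 V / 32768 = 78.12 µV.
(V_in − V_low)/LSB = (1.987 − 0) / 7.8125e-05 = 25433.600.
So the output code is 25434.

code 25434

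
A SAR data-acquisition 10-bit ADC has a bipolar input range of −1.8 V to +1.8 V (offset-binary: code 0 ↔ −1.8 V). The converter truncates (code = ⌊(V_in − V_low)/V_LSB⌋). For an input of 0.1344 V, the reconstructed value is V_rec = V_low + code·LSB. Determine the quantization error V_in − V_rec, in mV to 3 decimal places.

0.806 mV

One LSB is 3.6 V / 1024 = 3.516 mV.
(V_in − V_low)/LSB = (0.1344 − (−1.8))/0.00351563 = 550.2293 → code 550 (floor).
Reconstructed: 0.13359375 V.
V_in − V_rec = 0.00080625 V = 0.806 mV.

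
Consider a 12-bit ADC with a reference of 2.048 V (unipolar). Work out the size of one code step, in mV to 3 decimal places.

Full-scale span = 2.048 V.
LSB = 2.048 / 2^12 = 2.048 / 4096 = 0.0005 V = 0.500 mV.

0.500 mV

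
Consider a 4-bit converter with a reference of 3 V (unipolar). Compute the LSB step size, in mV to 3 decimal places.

Full-scale span = 3 V.
LSB = 3 / 2^4 = 3 / 16 = 0.1875 V = 187.500 mV.

187.500 mV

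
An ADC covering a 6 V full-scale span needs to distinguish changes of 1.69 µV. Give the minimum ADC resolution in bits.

22 bits

Number of steps required ≥ 6 V / 1.69 µV = 3550295.86.
Need 2^N ≥ 3550295.86; 2^21 = 2097152, 2^22 = 4194304.
Minimum N = 22.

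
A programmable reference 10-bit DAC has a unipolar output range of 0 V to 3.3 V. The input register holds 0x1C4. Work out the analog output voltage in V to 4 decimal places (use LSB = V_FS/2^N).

LSB = 3.3 V / 2^10 = 3.223 mV.
Code 0x1C4 = 452 decimal.
V_out = 0 + 452 × 0.00322266 V = 1.45664 V.

1.4566 V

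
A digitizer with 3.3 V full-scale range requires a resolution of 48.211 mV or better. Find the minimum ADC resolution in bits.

7 bits

Number of steps required ≥ 3.3 V / 48.211 mV = 68.45.
Need 2^N ≥ 68.45; 2^6 = 64, 2^7 = 128.
Minimum N = 7.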